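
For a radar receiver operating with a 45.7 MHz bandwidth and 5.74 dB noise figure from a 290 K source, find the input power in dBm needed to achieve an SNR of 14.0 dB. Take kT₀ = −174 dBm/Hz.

−77.7 dBm

Sensitivity = −174 + 10 log₁₀(B) + NF + SNR_min
= −174 + 76.6 + 5.74 + 14.0
= −77.66 dBm → −77.7 dBm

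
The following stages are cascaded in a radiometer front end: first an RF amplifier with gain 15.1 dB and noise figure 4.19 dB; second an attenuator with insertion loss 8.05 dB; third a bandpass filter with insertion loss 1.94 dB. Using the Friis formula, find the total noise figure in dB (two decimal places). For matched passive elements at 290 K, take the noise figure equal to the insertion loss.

4.63 dB

Convert to linear (a loss of L dB is a gain of −L dB): F_i = 10^(NF_i/10), G_i = 10^(G_i,dB/10)
  Stage 1: F_1 = 10^(4.19/10) = 2.624, G_1 = 10^(15.1/10) = 32.36
  Stage 2: F_2 = 10^(8.05/10) = 6.383, G_2 = 10^(−8.05/10) = 0.1567
  Stage 3: F_3 = 10^(1.94/10) = 1.563, G_3 = 10^(−1.94/10) = 0.6397
Friis cascade:
  F = 2.624 + (6.383 − 1)/32.36 + (1.563 − 1)/5.070 = 2.902
NF = 10 log₁₀(2.902) = 4.63 dB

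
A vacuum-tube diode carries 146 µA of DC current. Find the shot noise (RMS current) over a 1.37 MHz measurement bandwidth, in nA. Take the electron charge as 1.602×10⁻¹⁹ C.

8.01 nA

I_n = √(2qI·B)
2qI·B = 2 × 1.602×10⁻¹⁹ × 1.46×10⁻⁴ × 1.37×10⁶ = 6.41×10⁻¹⁷ A²
I_n = √(6.41×10⁻¹⁷) = 8.01×10⁻⁹ A = 8.01 nA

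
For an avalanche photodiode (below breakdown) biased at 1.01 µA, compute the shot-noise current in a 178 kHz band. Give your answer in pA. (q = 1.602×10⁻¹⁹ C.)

I_n = √(2qI·B)
2qI·B = 2 × 1.602×10⁻¹⁹ × 1.01×10⁻⁶ × 1.78×10⁵ = 5.76×10⁻²⁰ A²
I_n = √(5.76×10⁻²⁰) = 2.40×10⁻¹⁰ A = 240 pA

240 pA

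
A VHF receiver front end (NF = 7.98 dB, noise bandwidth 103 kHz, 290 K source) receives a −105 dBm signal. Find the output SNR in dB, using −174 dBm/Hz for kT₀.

10.9 dB

Noise floor: N = −174 + 10 log₁₀(B) + NF
10 log₁₀(1.03×10⁵) = 50.13 dB
N = −174 + 50.13 + 7.98 = −115.89 dBm
SNR = P_sig − N = −105 − (−115.89) = 10.89 dB → 10.9 dB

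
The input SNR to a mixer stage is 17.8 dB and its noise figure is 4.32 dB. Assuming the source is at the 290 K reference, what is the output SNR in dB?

13.48 dB

By definition F = SNR_in/SNR_out, so in dB: SNR_out = SNR_in − NF
SNR_out = 17.8 − 4.32 = 13.48 dB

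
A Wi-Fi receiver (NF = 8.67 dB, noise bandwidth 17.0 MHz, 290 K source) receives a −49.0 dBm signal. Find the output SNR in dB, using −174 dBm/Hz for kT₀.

Noise floor: N = −174 + 10 log₁₀(B) + NF
10 log₁₀(1.70×10⁷) = 72.3 dB
N = −174 + 72.3 + 8.67 = −93.03 dBm
SNR = P_sig − N = −49.0 − (−93.03) = 44.03 dB → 44.0 dB

44.0 dB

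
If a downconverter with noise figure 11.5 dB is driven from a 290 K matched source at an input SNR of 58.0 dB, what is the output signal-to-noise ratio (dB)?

46.5 dB

By definition F = SNR_in/SNR_out, so in dB: SNR_out = SNR_in − NF
SNR_out = 58.0 − 11.5 = 46.5 dB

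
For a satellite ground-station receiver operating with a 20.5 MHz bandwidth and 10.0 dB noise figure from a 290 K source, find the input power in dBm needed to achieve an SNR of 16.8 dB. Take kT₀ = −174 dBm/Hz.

−74.1 dBm

Sensitivity = −174 + 10 log₁₀(B) + NF + SNR_min
= −174 + 73.12 + 10.0 + 16.8
= −74.08 dBm → −74.1 dBm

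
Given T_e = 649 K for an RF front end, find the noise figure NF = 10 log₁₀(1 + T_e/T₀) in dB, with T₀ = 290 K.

5.10 dB

F = 1 + T_e/T₀ = 1 + 649/290 = 3.23793
NF = 10 log₁₀(3.23793) = 5.10 dB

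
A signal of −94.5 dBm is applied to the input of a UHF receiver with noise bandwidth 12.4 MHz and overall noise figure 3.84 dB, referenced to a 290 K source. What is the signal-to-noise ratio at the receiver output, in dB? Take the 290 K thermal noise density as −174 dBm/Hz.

4.7 dB

Noise floor: N = −174 + 10 log₁₀(B) + NF
10 log₁₀(1.24×10⁷) = 70.93 dB
N = −174 + 70.93 + 3.84 = −99.23 dBm
SNR = P_sig − N = −94.5 − (−99.23) = 4.73 dB → 4.7 dB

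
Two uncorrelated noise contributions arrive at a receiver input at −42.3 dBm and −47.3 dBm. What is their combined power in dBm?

−41.1 dBm

Convert to linear, add, convert back:
P₁ = 5.89×10⁻⁸ W, P₂ = 1.86×10⁻⁸ W
P_tot = 7.75×10⁻⁸ W → 10 log₁₀(P_tot / 10⁻³) = −41.1 dBm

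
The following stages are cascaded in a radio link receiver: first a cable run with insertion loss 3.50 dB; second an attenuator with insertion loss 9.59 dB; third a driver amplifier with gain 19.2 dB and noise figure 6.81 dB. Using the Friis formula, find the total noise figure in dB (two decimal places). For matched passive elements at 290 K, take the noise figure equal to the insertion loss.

Convert to linear (a loss of L dB is a gain of −L dB): F_i = 10^(NF_i/10), G_i = 10^(G_i,dB/10)
  Stage 1: F_1 = 10^(3.50/10) = 2.239, G_1 = 10^(−3.50/10) = 0.4467
  Stage 2: F_2 = 10^(9.59/10) = 9.099, G_2 = 10^(−9.59/10) = 0.1099
  Stage 3: F_3 = 10^(6.81/10) = 4.797, G_3 = 10^(19.2/10) = 83.18
Friis cascade:
  F = 2.239 + (9.099 − 1)/0.4467 + (4.797 − 1)/0.04909 = 97.72
NF = 10 log₁₀(97.72) = 19.90 dB

19.90 dB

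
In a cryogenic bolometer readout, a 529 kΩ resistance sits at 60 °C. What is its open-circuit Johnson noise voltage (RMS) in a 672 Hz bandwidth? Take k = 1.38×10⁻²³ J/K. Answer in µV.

2.56 µV

T = 60 °C + 273.15 = 333.15 K
V_n = √(4kTRB)
4kTRB = 4 × 1.38×10⁻²³ × 333.15 × 5.29×10⁵ × 6.72×10² = 6.54×10⁻¹² V²
V_n = √(6.54×10⁻¹²) = 2.56×10⁻⁶ V = 2.56 µV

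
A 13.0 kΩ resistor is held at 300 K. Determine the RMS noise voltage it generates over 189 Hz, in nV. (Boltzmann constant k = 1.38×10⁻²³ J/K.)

V_n = √(4kTRB)
4kTRB = 4 × 1.38×10⁻²³ × 300 × 1.30×10⁴ × 1.89×10² = 4.07×10⁻¹⁴ V²
V_n = √(4.07×10⁻¹⁴) = 2.02×10⁻⁷ V = 202 nV

202 nV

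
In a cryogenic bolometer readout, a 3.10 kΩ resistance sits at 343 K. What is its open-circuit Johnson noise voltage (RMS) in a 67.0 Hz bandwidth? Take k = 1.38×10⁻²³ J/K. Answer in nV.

62.7 nV

V_n = √(4kTRB)
4kTRB = 4 × 1.38×10⁻²³ × 343 × 3.10×10³ × 6.70×10¹ = 3.93×10⁻¹⁵ V²
V_n = √(3.93×10⁻¹⁵) = 6.27×10⁻⁸ V = 62.7 nV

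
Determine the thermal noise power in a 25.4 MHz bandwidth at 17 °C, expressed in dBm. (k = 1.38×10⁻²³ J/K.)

T = 17 °C + 273.15 = 290.15 K
P_n = kTB = 1.38×10⁻²³ × 290.15 × 2.54×10⁷ = 1.02×10⁻¹³ W
In dBm: 10 log₁₀(1.02×10⁻¹³ / 10⁻³) = −99.9 dBm

−99.9 dBm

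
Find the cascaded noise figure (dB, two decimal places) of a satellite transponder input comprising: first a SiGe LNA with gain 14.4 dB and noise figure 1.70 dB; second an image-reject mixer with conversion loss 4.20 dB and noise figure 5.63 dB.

1.97 dB

Convert to linear (a loss of L dB is a gain of −L dB): F_i = 10^(NF_i/10), G_i = 10^(G_i,dB/10)
  Stage 1: F_1 = 10^(1.70/10) = 1.479, G_1 = 10^(14.4/10) = 27.54
  Stage 2: F_2 = 10^(5.63/10) = 3.656, G_2 = 10^(−4.20/10) = 0.3802
Friis cascade:
  F = 1.479 + (3.656 − 1)/27.54 = 1.576
NF = 10 log₁₀(1.576) = 1.97 dB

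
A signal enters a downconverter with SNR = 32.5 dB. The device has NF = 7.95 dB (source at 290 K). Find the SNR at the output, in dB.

By definition F = SNR_in/SNR_out, so in dB: SNR_out = SNR_in − NF
SNR_out = 32.5 − 7.95 = 24.55 dB

24.55 dB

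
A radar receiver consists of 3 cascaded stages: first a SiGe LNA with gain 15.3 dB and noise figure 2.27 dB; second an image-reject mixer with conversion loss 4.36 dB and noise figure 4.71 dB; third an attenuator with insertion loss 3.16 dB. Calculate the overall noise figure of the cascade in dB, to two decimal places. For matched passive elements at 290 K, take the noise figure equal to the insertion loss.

Convert to linear (a loss of L dB is a gain of −L dB): F_i = 10^(NF_i/10), G_i = 10^(G_i,dB/10)
  Stage 1: F_1 = 10^(2.27/10) = 1.687, G_1 = 10^(15.3/10) = 33.88
  Stage 2: F_2 = 10^(4.71/10) = 2.958, G_2 = 10^(−4.36/10) = 0.3664
  Stage 3: F_3 = 10^(3.16/10) = 2.070, G_3 = 10^(−3.16/10) = 0.4831
Friis cascade:
  F = 1.687 + (2.958 − 1)/33.88 + (2.070 − 1)/12.42 = 1.831
NF = 10 log₁₀(1.831) = 2.63 dB

2.63 dB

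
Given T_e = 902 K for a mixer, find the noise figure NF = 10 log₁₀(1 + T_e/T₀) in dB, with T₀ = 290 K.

6.14 dB

F = 1 + T_e/T₀ = 1 + 902/290 = 4.11034
NF = 10 log₁₀(4.11034) = 6.14 dB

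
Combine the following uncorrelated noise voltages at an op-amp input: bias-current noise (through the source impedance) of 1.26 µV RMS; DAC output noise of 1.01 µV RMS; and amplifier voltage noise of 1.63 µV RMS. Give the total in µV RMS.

2.29 µV

Uncorrelated sources add in power (mean-square): V_tot = √(ΣV_i²)
V_tot = √[(1.26×10⁻⁶)² + (1.01×10⁻⁶)² + (1.63×10⁻⁶)²] = 2.29×10⁻⁶ V = 2.29 µV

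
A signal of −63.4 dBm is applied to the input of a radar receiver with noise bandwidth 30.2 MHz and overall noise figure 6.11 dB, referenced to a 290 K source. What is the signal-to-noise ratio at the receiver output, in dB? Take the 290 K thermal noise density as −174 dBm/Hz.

29.7 dB

Noise floor: N = −174 + 10 log₁₀(B) + NF
10 log₁₀(3.02×10⁷) = 74.8 dB
N = −174 + 74.8 + 6.11 = −93.09 dBm
SNR = P_sig − N = −63.4 − (−93.09) = 29.69 dB → 29.7 dB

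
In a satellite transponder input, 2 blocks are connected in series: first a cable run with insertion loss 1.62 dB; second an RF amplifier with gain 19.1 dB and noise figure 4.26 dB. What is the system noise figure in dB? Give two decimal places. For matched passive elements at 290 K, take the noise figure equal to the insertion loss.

Convert to linear (a loss of L dB is a gain of −L dB): F_i = 10^(NF_i/10), G_i = 10^(G_i,dB/10)
  Stage 1: F_1 = 10^(1.62/10) = 1.452, G_1 = 10^(−1.62/10) = 0.6887
  Stage 2: F_2 = 10^(4.26/10) = 2.667, G_2 = 10^(19.1/10) = 81.28
Friis cascade:
  F = 1.452 + (2.667 − 1)/0.6887 = 3.873
NF = 10 log₁₀(3.873) = 5.88 dB

5.88 dB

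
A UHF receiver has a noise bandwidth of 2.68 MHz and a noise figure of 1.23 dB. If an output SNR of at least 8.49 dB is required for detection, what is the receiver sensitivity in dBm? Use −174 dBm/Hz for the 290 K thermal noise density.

−100.0 dBm

Sensitivity = −174 + 10 log₁₀(B) + NF + SNR_min
= −174 + 64.28 + 1.23 + 8.49
= −100.00 dBm → −100.0 dBm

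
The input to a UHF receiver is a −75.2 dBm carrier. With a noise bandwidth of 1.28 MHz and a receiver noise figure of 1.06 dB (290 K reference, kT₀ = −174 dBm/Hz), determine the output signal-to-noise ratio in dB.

36.7 dB

Noise floor: N = −174 + 10 log₁₀(B) + NF
10 log₁₀(1.28×10⁶) = 61.07 dB
N = −174 + 61.07 + 1.06 = −111.87 dBm
SNR = P_sig − N = −75.2 − (−111.87) = 36.67 dB → 36.7 dB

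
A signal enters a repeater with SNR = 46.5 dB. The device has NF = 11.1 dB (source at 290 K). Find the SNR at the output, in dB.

35.4 dB

By definition F = SNR_in/SNR_out, so in dB: SNR_out = SNR_in − NF
SNR_out = 46.5 − 11.1 = 35.4 dB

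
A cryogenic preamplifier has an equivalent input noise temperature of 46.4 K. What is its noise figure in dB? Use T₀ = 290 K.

F = 1 + T_e/T₀ = 1 + 46.4/290 = 1.16
NF = 10 log₁₀(1.16) = 0.645 dB

0.645 dB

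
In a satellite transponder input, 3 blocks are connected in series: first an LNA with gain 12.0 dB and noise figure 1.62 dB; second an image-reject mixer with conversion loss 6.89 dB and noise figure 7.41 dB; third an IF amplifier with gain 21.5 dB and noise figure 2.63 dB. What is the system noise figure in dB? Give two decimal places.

3.00 dB

Convert to linear (a loss of L dB is a gain of −L dB): F_i = 10^(NF_i/10), G_i = 10^(G_i,dB/10)
  Stage 1: F_1 = 10^(1.62/10) = 1.452, G_1 = 10^(12.0/10) = 15.85
  Stage 2: F_2 = 10^(7.41/10) = 5.508, G_2 = 10^(−6.89/10) = 0.2046
  Stage 3: F_3 = 10^(2.63/10) = 1.832, G_3 = 10^(21.5/10) = 141.3
Friis cascade:
  F = 1.452 + (5.508 − 1)/15.85 + (1.832 − 1)/3.243 = 1.993
NF = 10 log₁₀(1.993) = 3.00 dB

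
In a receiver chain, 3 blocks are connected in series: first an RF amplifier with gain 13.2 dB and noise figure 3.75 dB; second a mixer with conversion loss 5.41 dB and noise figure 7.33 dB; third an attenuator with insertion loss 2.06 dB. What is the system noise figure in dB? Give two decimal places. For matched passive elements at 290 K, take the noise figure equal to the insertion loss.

Convert to linear (a loss of L dB is a gain of −L dB): F_i = 10^(NF_i/10), G_i = 10^(G_i,dB/10)
  Stage 1: F_1 = 10^(3.75/10) = 2.371, G_1 = 10^(13.2/10) = 20.89
  Stage 2: F_2 = 10^(7.33/10) = 5.408, G_2 = 10^(−5.41/10) = 0.2877
  Stage 3: F_3 = 10^(2.06/10) = 1.607, G_3 = 10^(−2.06/10) = 0.6223
Friis cascade:
  F = 2.371 + (5.408 − 1)/20.89 + (1.607 − 1)/6.012 = 2.683
NF = 10 log₁₀(2.683) = 4.29 dB

4.29 dB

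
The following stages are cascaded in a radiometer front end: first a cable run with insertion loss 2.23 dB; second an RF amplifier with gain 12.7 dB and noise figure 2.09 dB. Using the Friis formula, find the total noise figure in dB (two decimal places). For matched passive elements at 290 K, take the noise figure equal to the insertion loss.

Convert to linear (a loss of L dB is a gain of −L dB): F_i = 10^(NF_i/10), G_i = 10^(G_i,dB/10)
  Stage 1: F_1 = 10^(2.23/10) = 1.671, G_1 = 10^(−2.23/10) = 0.5984
  Stage 2: F_2 = 10^(2.09/10) = 1.618, G_2 = 10^(12.7/10) = 18.62
Friis cascade:
  F = 1.671 + (1.618 − 1)/0.5984 = 2.704
NF = 10 log₁₀(2.704) = 4.32 dB

4.32 dB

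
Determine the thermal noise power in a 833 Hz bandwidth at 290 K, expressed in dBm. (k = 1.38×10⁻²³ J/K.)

P_n = kTB = 1.38×10⁻²³ × 290 × 8.33×10² = 3.33×10⁻¹⁸ W
In dBm: 10 log₁₀(3.33×10⁻¹⁸ / 10⁻³) = −144.8 dBm

−144.8 dBm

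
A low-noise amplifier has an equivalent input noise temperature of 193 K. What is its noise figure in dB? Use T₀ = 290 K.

2.22 dB

F = 1 + T_e/T₀ = 1 + 193/290 = 1.66552
NF = 10 log₁₀(1.66552) = 2.22 dB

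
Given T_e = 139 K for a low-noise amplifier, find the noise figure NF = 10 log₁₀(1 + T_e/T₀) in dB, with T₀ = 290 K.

F = 1 + T_e/T₀ = 1 + 139/290 = 1.47931
NF = 10 log₁₀(1.47931) = 1.70 dB

1.70 dB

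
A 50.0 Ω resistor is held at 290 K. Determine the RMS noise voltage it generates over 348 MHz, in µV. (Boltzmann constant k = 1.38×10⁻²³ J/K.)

16.7 µV

V_n = √(4kTRB)
4kTRB = 4 × 1.38×10⁻²³ × 290 × 5.00×10¹ × 3.48×10⁸ = 2.79×10⁻¹⁰ V²
V_n = √(2.79×10⁻¹⁰) = 1.67×10⁻⁵ V = 16.7 µV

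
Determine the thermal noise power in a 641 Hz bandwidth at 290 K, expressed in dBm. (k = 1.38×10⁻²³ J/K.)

−145.9 dBm

P_n = kTB = 1.38×10⁻²³ × 290 × 6.41×10² = 2.57×10⁻¹⁸ W
In dBm: 10 log₁₀(2.57×10⁻¹⁸ / 10⁻³) = −145.9 dBm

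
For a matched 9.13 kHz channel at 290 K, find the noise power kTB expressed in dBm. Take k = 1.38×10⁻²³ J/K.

−134.4 dBm

P_n = kTB = 1.38×10⁻²³ × 290 × 9.13×10³ = 3.65×10⁻¹⁷ W
In dBm: 10 log₁₀(3.65×10⁻¹⁷ / 10⁻³) = −134.4 dBm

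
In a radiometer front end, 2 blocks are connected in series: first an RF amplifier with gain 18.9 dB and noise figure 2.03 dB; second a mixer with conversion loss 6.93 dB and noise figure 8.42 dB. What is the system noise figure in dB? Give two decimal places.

Convert to linear (a loss of L dB is a gain of −L dB): F_i = 10^(NF_i/10), G_i = 10^(G_i,dB/10)
  Stage 1: F_1 = 10^(2.03/10) = 1.596, G_1 = 10^(18.9/10) = 77.62
  Stage 2: F_2 = 10^(8.42/10) = 6.950, G_2 = 10^(−6.93/10) = 0.2028
Friis cascade:
  F = 1.596 + (6.950 − 1)/77.62 = 1.673
NF = 10 log₁₀(1.673) = 2.23 dB

2.23 dB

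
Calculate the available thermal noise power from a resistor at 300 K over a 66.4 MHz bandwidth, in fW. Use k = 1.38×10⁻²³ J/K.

P_n = kTB = 1.38×10⁻²³ × 300 × 6.64×10⁷ = 2.75×10⁻¹³ W = 275 fW

275 fW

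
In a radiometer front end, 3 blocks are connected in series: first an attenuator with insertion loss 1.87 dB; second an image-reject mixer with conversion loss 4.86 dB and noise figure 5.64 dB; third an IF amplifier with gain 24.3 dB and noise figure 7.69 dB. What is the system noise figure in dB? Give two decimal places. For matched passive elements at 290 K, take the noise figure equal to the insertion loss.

14.56 dB

Convert to linear (a loss of L dB is a gain of −L dB): F_i = 10^(NF_i/10), G_i = 10^(G_i,dB/10)
  Stage 1: F_1 = 10^(1.87/10) = 1.538, G_1 = 10^(−1.87/10) = 0.6501
  Stage 2: F_2 = 10^(5.64/10) = 3.664, G_2 = 10^(−4.86/10) = 0.3266
  Stage 3: F_3 = 10^(7.69/10) = 5.875, G_3 = 10^(24.3/10) = 269.2
Friis cascade:
  F = 1.538 + (3.664 − 1)/0.6501 + (5.875 − 1)/0.2123 = 28.60
NF = 10 log₁₀(28.60) = 14.56 dB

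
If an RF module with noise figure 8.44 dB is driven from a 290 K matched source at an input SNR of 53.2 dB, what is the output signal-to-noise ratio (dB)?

By definition F = SNR_in/SNR_out, so in dB: SNR_out = SNR_in − NF
SNR_out = 53.2 − 8.44 = 44.76 dB

44.76 dB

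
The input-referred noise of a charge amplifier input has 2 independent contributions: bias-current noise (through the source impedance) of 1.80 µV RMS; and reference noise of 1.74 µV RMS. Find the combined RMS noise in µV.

2.50 µV

Uncorrelated sources add in power (mean-square): V_tot = √(ΣV_i²)
V_tot = √[(1.80×10⁻⁶)² + (1.74×10⁻⁶)²] = 2.50×10⁻⁶ V = 2.50 µV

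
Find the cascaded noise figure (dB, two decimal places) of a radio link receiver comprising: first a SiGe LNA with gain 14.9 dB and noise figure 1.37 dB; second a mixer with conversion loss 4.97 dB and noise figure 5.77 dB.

1.65 dB

Convert to linear (a loss of L dB is a gain of −L dB): F_i = 10^(NF_i/10), G_i = 10^(G_i,dB/10)
  Stage 1: F_1 = 10^(1.37/10) = 1.371, G_1 = 10^(14.9/10) = 30.90
  Stage 2: F_2 = 10^(5.77/10) = 3.776, G_2 = 10^(−4.97/10) = 0.3184
Friis cascade:
  F = 1.371 + (3.776 − 1)/30.90 = 1.461
NF = 10 log₁₀(1.461) = 1.65 dB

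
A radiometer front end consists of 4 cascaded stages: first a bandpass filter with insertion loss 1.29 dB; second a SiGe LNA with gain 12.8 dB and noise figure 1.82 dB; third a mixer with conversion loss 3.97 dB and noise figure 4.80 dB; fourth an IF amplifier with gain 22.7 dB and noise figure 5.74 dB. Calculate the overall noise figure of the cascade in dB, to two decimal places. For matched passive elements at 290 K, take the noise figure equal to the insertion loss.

Convert to linear (a loss of L dB is a gain of −L dB): F_i = 10^(NF_i/10), G_i = 10^(G_i,dB/10)
  Stage 1: F_1 = 10^(1.29/10) = 1.346, G_1 = 10^(−1.29/10) = 0.7430
  Stage 2: F_2 = 10^(1.82/10) = 1.521, G_2 = 10^(12.8/10) = 19.05
  Stage 3: F_3 = 10^(4.80/10) = 3.020, G_3 = 10^(−3.97/10) = 0.4009
  Stage 4: F_4 = 10^(5.74/10) = 3.750, G_4 = 10^(22.7/10) = 186.2
Friis cascade:
  F = 1.346 + (1.521 − 1)/0.7430 + (3.020 − 1)/14.16 + (3.750 − 1)/5.675 = 2.674
NF = 10 log₁₀(2.674) = 4.27 dB

4.27 dB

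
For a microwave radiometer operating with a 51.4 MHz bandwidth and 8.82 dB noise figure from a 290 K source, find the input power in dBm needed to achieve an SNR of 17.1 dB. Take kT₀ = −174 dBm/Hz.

Sensitivity = −174 + 10 log₁₀(B) + NF + SNR_min
= −174 + 77.11 + 8.82 + 17.1
= −70.97 dBm → −71.0 dBm

−71.0 dBm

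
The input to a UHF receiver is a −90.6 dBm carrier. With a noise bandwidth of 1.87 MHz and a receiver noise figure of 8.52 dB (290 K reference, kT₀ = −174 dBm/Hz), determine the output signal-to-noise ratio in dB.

Noise floor: N = −174 + 10 log₁₀(B) + NF
10 log₁₀(1.87×10⁶) = 62.72 dB
N = −174 + 62.72 + 8.52 = −102.76 dBm
SNR = P_sig − N = −90.6 − (−102.76) = 12.16 dB → 12.2 dB

12.2 dB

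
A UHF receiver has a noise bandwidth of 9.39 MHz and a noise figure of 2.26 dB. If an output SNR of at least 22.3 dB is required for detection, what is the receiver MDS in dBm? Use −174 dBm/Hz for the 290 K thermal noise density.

Sensitivity = −174 + 10 log₁₀(B) + NF + SNR_min
= −174 + 69.73 + 2.26 + 22.3
= −79.71 dBm → −79.7 dBm

−79.7 dBm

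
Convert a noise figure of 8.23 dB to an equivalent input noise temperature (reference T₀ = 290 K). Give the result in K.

F = 10^(8.23/10) = 6.65273
T_e = (F − 1)·T₀ = (6.65273 − 1) × 290 = 1639 K

1639 K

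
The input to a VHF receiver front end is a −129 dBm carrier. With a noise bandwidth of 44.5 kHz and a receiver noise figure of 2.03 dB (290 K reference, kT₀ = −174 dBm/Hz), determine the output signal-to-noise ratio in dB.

Noise floor: N = −174 + 10 log₁₀(B) + NF
10 log₁₀(4.45×10⁴) = 46.48 dB
N = −174 + 46.48 + 2.03 = −125.49 dBm
SNR = P_sig − N = −129 − (−125.49) = −3.51 dB → −3.5 dB

−3.5 dB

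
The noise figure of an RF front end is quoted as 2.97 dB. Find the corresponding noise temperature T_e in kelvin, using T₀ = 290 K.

F = 10^(2.97/10) = 1.98153
T_e = (F − 1)·T₀ = (1.98153 − 1) × 290 = 285 K

285 K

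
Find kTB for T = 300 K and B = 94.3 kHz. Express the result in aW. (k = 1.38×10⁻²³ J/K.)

P_n = kTB = 1.38×10⁻²³ × 300 × 9.43×10⁴ = 3.90×10⁻¹⁶ W = 390 aW

390 aW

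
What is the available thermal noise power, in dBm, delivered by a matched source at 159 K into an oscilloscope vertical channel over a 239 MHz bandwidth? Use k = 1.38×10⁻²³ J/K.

P_n = kTB = 1.38×10⁻²³ × 159 × 2.39×10⁸ = 5.24×10⁻¹³ W
In dBm: 10 log₁₀(5.24×10⁻¹³ / 10⁻³) = −92.8 dBm

−92.8 dBm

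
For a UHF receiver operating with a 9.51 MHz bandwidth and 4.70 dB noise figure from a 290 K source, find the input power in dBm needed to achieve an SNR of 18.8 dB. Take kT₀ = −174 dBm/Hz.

Sensitivity = −174 + 10 log₁₀(B) + NF + SNR_min
= −174 + 69.78 + 4.70 + 18.8
= −80.72 dBm → −80.7 dBm

−80.7 dBm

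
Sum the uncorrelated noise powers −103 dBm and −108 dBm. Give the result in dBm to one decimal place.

Convert to linear, add, convert back:
P₁ = 5.01×10⁻¹⁴ W, P₂ = 1.58×10⁻¹⁴ W
P_tot = 6.60×10⁻¹⁴ W → 10 log₁₀(P_tot / 10⁻³) = −101.8 dBm

−101.8 dBm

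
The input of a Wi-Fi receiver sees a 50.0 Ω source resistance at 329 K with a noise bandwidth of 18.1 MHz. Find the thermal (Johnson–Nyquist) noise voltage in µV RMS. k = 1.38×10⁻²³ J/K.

V_n = √(4kTRB)
4kTRB = 4 × 1.38×10⁻²³ × 329 × 5.00×10¹ × 1.81×10⁷ = 1.64×10⁻¹¹ V²
V_n = √(1.64×10⁻¹¹) = 4.05×10⁻⁶ V = 4.05 µV

4.05 µV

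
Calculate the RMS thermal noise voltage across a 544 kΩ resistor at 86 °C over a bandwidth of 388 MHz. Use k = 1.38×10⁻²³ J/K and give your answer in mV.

T = 86 °C + 273.15 = 359.15 K
V_n = √(4kTRB)
4kTRB = 4 × 1.38×10⁻²³ × 359.15 × 5.44×10⁵ × 3.88×10⁸ = 4.18×10⁻⁶ V²
V_n = √(4.18×10⁻⁶) = 2.05×10⁻³ V = 2.05 mV

2.05 mV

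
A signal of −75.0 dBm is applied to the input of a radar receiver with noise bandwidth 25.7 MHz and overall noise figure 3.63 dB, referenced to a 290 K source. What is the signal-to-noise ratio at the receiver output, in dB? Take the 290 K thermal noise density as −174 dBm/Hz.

21.3 dB

Noise floor: N = −174 + 10 log₁₀(B) + NF
10 log₁₀(2.57×10⁷) = 74.1 dB
N = −174 + 74.1 + 3.63 = −96.27 dBm
SNR = P_sig − N = −75.0 − (−96.27) = 21.27 dB → 21.3 dB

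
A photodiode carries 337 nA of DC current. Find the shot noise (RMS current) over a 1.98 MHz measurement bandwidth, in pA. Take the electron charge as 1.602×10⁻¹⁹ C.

I_n = √(2qI·B)
2qI·B = 2 × 1.602×10⁻¹⁹ × 3.37×10⁻⁷ × 1.98×10⁶ = 2.14×10⁻¹⁹ A²
I_n = √(2.14×10⁻¹⁹) = 4.62×10⁻¹⁰ A = 462 pA

462 pA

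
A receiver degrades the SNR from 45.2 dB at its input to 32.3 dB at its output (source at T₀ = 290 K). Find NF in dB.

NF (dB) = SNR_in(dB) − SNR_out(dB) when the source is at T₀
NF = 45.2 − 32.3 = 12.9 dB

12.9 dB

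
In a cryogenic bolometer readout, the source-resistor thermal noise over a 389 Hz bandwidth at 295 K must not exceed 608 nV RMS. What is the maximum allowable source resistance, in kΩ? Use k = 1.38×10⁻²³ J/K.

58.4 kΩ

Johnson–Nyquist: V_n = √(4kTRB) ⇒ R = V_n² / (4kTB)
4kTB = 4 × 1.38×10⁻²³ × 295 × 3.89×10² = 6.33×10⁻¹⁸
R = (6.08×10⁻⁷)² / 6.33×10⁻¹⁸ = 5.84×10⁴ Ω = 58.4 kΩ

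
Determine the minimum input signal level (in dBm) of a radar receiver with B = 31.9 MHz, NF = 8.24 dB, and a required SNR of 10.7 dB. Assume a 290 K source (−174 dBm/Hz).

−80.0 dBm

Sensitivity = −174 + 10 log₁₀(B) + NF + SNR_min
= −174 + 75.04 + 8.24 + 10.7
= −80.02 dBm → −80.0 dBm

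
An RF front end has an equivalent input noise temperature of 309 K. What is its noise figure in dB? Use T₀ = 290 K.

3.15 dB

F = 1 + T_e/T₀ = 1 + 309/290 = 2.06552
NF = 10 log₁₀(2.06552) = 3.15 dB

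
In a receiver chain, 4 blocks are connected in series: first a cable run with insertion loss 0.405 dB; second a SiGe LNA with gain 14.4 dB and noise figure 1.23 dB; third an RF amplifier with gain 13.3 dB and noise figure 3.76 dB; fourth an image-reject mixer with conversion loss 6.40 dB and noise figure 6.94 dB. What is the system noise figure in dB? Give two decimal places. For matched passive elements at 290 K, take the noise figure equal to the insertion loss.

1.82 dB

Convert to linear (a loss of L dB is a gain of −L dB): F_i = 10^(NF_i/10), G_i = 10^(G_i,dB/10)
  Stage 1: F_1 = 10^(0.405/10) = 1.098, G_1 = 10^(−0.405/10) = 0.9110
  Stage 2: F_2 = 10^(1.23/10) = 1.327, G_2 = 10^(14.4/10) = 27.54
  Stage 3: F_3 = 10^(3.76/10) = 2.377, G_3 = 10^(13.3/10) = 21.38
  Stage 4: F_4 = 10^(6.94/10) = 4.943, G_4 = 10^(−6.40/10) = 0.2291
Friis cascade:
  F = 1.098 + (1.327 − 1)/0.9110 + (2.377 − 1)/25.09 + (4.943 − 1)/536.4 = 1.519
NF = 10 log₁₀(1.519) = 1.82 dB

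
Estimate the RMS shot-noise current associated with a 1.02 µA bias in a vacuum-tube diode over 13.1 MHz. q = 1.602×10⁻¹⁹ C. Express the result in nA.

I_n = √(2qI·B)
2qI·B = 2 × 1.602×10⁻¹⁹ × 1.02×10⁻⁶ × 1.31×10⁷ = 4.28×10⁻¹⁸ A²
I_n = √(4.28×10⁻¹⁸) = 2.07×10⁻⁹ A = 2.07 nA

2.07 nA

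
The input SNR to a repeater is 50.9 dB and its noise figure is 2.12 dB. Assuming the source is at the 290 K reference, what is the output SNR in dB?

48.78 dB

By definition F = SNR_in/SNR_out, so in dB: SNR_out = SNR_in − NF
SNR_out = 50.9 − 2.12 = 48.78 dB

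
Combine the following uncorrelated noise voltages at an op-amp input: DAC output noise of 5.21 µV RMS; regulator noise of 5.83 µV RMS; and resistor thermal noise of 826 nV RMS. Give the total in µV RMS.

Uncorrelated sources add in power (mean-square): V_tot = √(ΣV_i²)
V_tot = √[(5.21×10⁻⁶)² + (5.83×10⁻⁶)² + (8.26×10⁻⁷)²] = 7.86×10⁻⁶ V = 7.86 µV

7.86 µV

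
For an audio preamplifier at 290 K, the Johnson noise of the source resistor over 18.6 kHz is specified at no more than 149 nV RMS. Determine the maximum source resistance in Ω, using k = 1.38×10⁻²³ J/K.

Johnson–Nyquist: V_n = √(4kTRB) ⇒ R = V_n² / (4kTB)
4kTB = 4 × 1.38×10⁻²³ × 290 × 1.86×10⁴ = 2.98×10⁻¹⁶
R = (1.49×10⁻⁷)² / 2.98×10⁻¹⁶ = 7.46×10¹ Ω = 74.6 Ω

74.6 Ω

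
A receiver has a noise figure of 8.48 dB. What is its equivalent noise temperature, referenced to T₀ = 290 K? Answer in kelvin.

F = 10^(8.48/10) = 7.04693
T_e = (F − 1)·T₀ = (7.04693 − 1) × 290 = 1754 K

1754 K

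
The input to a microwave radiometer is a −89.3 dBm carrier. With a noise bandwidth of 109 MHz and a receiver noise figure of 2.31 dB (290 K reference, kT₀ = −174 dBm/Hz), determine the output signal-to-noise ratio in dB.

Noise floor: N = −174 + 10 log₁₀(B) + NF
10 log₁₀(1.09×10⁸) = 80.37 dB
N = −174 + 80.37 + 2.31 = −91.32 dBm
SNR = P_sig − N = −89.3 − (−91.32) = 2.02 dB → 2.0 dB

2.0 dB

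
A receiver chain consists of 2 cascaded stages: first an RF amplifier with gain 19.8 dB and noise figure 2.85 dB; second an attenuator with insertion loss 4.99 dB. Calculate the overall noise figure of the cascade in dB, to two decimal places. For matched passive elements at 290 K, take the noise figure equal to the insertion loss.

2.90 dB

Convert to linear (a loss of L dB is a gain of −L dB): F_i = 10^(NF_i/10), G_i = 10^(G_i,dB/10)
  Stage 1: F_1 = 10^(2.85/10) = 1.928, G_1 = 10^(19.8/10) = 95.50
  Stage 2: F_2 = 10^(4.99/10) = 3.155, G_2 = 10^(−4.99/10) = 0.3170
Friis cascade:
  F = 1.928 + (3.155 − 1)/95.50 = 1.950
NF = 10 log₁₀(1.950) = 2.90 dB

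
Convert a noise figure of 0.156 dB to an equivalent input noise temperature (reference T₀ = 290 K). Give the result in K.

10.6 K

F = 10^(0.156/10) = 1.03657
T_e = (F − 1)·T₀ = (1.03657 − 1) × 290 = 10.6 K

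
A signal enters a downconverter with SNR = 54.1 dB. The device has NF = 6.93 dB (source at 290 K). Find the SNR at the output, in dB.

By definition F = SNR_in/SNR_out, so in dB: SNR_out = SNR_in − NF
SNR_out = 54.1 − 6.93 = 47.17 dB

47.17 dB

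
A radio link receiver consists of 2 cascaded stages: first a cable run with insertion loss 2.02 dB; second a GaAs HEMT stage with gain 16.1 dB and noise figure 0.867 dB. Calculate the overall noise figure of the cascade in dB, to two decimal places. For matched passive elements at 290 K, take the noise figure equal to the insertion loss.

Convert to linear (a loss of L dB is a gain of −L dB): F_i = 10^(NF_i/10), G_i = 10^(G_i,dB/10)
  Stage 1: F_1 = 10^(2.02/10) = 1.592, G_1 = 10^(−2.02/10) = 0.6281
  Stage 2: F_2 = 10^(0.867/10) = 1.221, G_2 = 10^(16.1/10) = 40.74
Friis cascade:
  F = 1.592 + (1.221 − 1)/0.6281 = 1.944
NF = 10 log₁₀(1.944) = 2.89 dB

2.89 dB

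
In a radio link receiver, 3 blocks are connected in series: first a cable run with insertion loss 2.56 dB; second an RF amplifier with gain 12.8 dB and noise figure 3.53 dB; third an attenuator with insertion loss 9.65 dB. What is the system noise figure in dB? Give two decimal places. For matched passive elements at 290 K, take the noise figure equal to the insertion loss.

Convert to linear (a loss of L dB is a gain of −L dB): F_i = 10^(NF_i/10), G_i = 10^(G_i,dB/10)
  Stage 1: F_1 = 10^(2.56/10) = 1.803, G_1 = 10^(−2.56/10) = 0.5546
  Stage 2: F_2 = 10^(3.53/10) = 2.254, G_2 = 10^(12.8/10) = 19.05
  Stage 3: F_3 = 10^(9.65/10) = 9.226, G_3 = 10^(−9.65/10) = 0.1084
Friis cascade:
  F = 1.803 + (2.254 − 1)/0.5546 + (9.226 − 1)/10.57 = 4.843
NF = 10 log₁₀(4.843) = 6.85 dB

6.85 dB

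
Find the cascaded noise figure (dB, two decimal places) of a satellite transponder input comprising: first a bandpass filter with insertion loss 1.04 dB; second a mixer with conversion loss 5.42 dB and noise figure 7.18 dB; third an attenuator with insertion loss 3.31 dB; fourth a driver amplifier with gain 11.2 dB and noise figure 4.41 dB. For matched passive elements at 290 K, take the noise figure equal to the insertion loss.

14.53 dB

Convert to linear (a loss of L dB is a gain of −L dB): F_i = 10^(NF_i/10), G_i = 10^(G_i,dB/10)
  Stage 1: F_1 = 10^(1.04/10) = 1.271, G_1 = 10^(−1.04/10) = 0.7870
  Stage 2: F_2 = 10^(7.18/10) = 5.224, G_2 = 10^(−5.42/10) = 0.2871
  Stage 3: F_3 = 10^(3.31/10) = 2.143, G_3 = 10^(−3.31/10) = 0.4667
  Stage 4: F_4 = 10^(4.41/10) = 2.761, G_4 = 10^(11.2/10) = 13.18
Friis cascade:
  F = 1.271 + (5.224 − 1)/0.7870 + (2.143 − 1)/0.2259 + (2.761 − 1)/0.1054 = 28.39
NF = 10 log₁₀(28.39) = 14.53 dB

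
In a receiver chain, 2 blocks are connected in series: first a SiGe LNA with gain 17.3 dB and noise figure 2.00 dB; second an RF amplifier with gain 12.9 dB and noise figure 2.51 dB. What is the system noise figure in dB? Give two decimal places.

2.04 dB

Convert to linear (a loss of L dB is a gain of −L dB): F_i = 10^(NF_i/10), G_i = 10^(G_i,dB/10)
  Stage 1: F_1 = 10^(2.00/10) = 1.585, G_1 = 10^(17.3/10) = 53.70
  Stage 2: F_2 = 10^(2.51/10) = 1.782, G_2 = 10^(12.9/10) = 19.50
Friis cascade:
  F = 1.585 + (1.782 − 1)/53.70 = 1.599
NF = 10 log₁₀(1.599) = 2.04 dB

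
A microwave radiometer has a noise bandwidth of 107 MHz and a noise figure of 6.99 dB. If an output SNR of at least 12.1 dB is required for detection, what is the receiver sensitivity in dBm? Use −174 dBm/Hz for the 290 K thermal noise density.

Sensitivity = −174 + 10 log₁₀(B) + NF + SNR_min
= −174 + 80.29 + 6.99 + 12.1
= −74.62 dBm → −74.6 dBm

−74.6 dBm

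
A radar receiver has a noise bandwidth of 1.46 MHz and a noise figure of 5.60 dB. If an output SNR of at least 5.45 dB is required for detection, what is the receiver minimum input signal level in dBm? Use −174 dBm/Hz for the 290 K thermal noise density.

−101.3 dBm

Sensitivity = −174 + 10 log₁₀(B) + NF + SNR_min
= −174 + 61.64 + 5.60 + 5.45
= −101.31 dBm → −101.3 dBm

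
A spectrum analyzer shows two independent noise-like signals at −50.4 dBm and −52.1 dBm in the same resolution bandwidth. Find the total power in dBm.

−48.2 dBm

Convert to linear, add, convert back:
P₁ = 9.12×10⁻⁹ W, P₂ = 6.17×10⁻⁹ W
P_tot = 1.53×10⁻⁸ W → 10 log₁₀(P_tot / 10⁻³) = −48.2 dBm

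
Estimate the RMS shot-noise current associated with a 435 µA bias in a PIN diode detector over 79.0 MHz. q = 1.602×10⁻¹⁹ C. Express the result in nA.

I_n = √(2qI·B)
2qI·B = 2 × 1.602×10⁻¹⁹ × 4.35×10⁻⁴ × 7.90×10⁷ = 1.10×10⁻¹⁴ A²
I_n = √(1.10×10⁻¹⁴) = 1.05×10⁻⁷ A = 105 nA

105 nA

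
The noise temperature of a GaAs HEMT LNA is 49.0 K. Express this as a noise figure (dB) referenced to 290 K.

0.678 dB

F = 1 + T_e/T₀ = 1 + 49.0/290 = 1.16897
NF = 10 log₁₀(1.16897) = 0.678 dB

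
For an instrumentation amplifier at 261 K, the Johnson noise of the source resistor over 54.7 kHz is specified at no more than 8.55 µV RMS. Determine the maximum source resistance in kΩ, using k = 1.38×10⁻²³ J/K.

Johnson–Nyquist: V_n = √(4kTRB) ⇒ R = V_n² / (4kTB)
4kTB = 4 × 1.38×10⁻²³ × 261 × 5.47×10⁴ = 7.88×10⁻¹⁶
R = (8.55×10⁻⁶)² / 7.88×10⁻¹⁶ = 9.28×10⁴ Ω = 92.8 kΩ

92.8 kΩ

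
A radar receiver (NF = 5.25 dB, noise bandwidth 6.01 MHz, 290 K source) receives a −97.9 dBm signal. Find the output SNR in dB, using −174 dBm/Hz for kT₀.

3.1 dB

Noise floor: N = −174 + 10 log₁₀(B) + NF
10 log₁₀(6.01×10⁶) = 67.79 dB
N = −174 + 67.79 + 5.25 = −100.96 dBm
SNR = P_sig − N = −97.9 − (−100.96) = 3.06 dB → 3.1 dB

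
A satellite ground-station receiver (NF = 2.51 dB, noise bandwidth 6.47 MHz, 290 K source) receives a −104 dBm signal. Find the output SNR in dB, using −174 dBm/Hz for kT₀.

−0.6 dB

Noise floor: N = −174 + 10 log₁₀(B) + NF
10 log₁₀(6.47×10⁶) = 68.11 dB
N = −174 + 68.11 + 2.51 = −103.38 dBm
SNR = P_sig − N = −104 − (−103.38) = −0.62 dB → −0.6 dB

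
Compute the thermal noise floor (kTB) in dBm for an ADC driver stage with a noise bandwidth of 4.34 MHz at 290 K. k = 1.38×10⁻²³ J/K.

−107.6 dBm

P_n = kTB = 1.38×10⁻²³ × 290 × 4.34×10⁶ = 1.74×10⁻¹⁴ W
In dBm: 10 log₁₀(1.74×10⁻¹⁴ / 10⁻³) = −107.6 dBm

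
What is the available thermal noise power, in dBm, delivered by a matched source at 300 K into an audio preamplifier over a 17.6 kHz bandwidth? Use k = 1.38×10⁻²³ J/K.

P_n = kTB = 1.38×10⁻²³ × 300 × 1.76×10⁴ = 7.29×10⁻¹⁷ W
In dBm: 10 log₁₀(7.29×10⁻¹⁷ / 10⁻³) = −131.4 dBm

−131.4 dBm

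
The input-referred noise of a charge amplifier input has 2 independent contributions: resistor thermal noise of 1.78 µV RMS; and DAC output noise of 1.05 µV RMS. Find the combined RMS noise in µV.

2.07 µV

Uncorrelated sources add in power (mean-square): V_tot = √(ΣV_i²)
V_tot = √[(1.78×10⁻⁶)² + (1.05×10⁻⁶)²] = 2.07×10⁻⁶ V = 2.07 µV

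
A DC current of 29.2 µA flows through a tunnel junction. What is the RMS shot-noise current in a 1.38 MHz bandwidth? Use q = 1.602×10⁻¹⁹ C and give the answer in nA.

3.59 nA

I_n = √(2qI·B)
2qI·B = 2 × 1.602×10⁻¹⁹ × 2.92×10⁻⁵ × 1.38×10⁶ = 1.29×10⁻¹⁷ A²
I_n = √(1.29×10⁻¹⁷) = 3.59×10⁻⁹ A = 3.59 nA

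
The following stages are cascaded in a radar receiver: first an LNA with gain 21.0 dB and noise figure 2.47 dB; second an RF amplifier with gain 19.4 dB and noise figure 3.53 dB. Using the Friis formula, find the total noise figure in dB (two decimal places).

Convert to linear (a loss of L dB is a gain of −L dB): F_i = 10^(NF_i/10), G_i = 10^(G_i,dB/10)
  Stage 1: F_1 = 10^(2.47/10) = 1.766, G_1 = 10^(21.0/10) = 125.9
  Stage 2: F_2 = 10^(3.53/10) = 2.254, G_2 = 10^(19.4/10) = 87.10
Friis cascade:
  F = 1.766 + (2.254 − 1)/125.9 = 1.776
NF = 10 log₁₀(1.776) = 2.49 dB

2.49 dB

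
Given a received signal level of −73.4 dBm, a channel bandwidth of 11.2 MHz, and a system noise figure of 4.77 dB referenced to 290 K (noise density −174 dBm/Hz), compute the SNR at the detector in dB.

25.3 dB

Noise floor: N = −174 + 10 log₁₀(B) + NF
10 log₁₀(1.12×10⁷) = 70.49 dB
N = −174 + 70.49 + 4.77 = −98.74 dBm
SNR = P_sig − N = −73.4 − (−98.74) = 25.34 dB → 25.3 dB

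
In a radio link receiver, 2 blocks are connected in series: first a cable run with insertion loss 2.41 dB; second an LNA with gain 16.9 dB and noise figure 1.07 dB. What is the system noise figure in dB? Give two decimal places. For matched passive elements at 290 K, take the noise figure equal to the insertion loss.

Convert to linear (a loss of L dB is a gain of −L dB): F_i = 10^(NF_i/10), G_i = 10^(G_i,dB/10)
  Stage 1: F_1 = 10^(2.41/10) = 1.742, G_1 = 10^(−2.41/10) = 0.5741
  Stage 2: F_2 = 10^(1.07/10) = 1.279, G_2 = 10^(16.9/10) = 48.98
Friis cascade:
  F = 1.742 + (1.279 − 1)/0.5741 = 2.228
NF = 10 log₁₀(2.228) = 3.48 dB

3.48 dB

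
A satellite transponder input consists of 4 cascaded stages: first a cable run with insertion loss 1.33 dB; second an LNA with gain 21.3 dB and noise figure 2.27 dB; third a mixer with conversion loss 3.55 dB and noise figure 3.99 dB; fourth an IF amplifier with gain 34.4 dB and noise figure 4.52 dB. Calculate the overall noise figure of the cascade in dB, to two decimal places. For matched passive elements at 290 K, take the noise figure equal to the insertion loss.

3.71 dB

Convert to linear (a loss of L dB is a gain of −L dB): F_i = 10^(NF_i/10), G_i = 10^(G_i,dB/10)
  Stage 1: F_1 = 10^(1.33/10) = 1.358, G_1 = 10^(−1.33/10) = 0.7362
  Stage 2: F_2 = 10^(2.27/10) = 1.687, G_2 = 10^(21.3/10) = 134.9
  Stage 3: F_3 = 10^(3.99/10) = 2.506, G_3 = 10^(−3.55/10) = 0.4416
  Stage 4: F_4 = 10^(4.52/10) = 2.831, G_4 = 10^(34.4/10) = 2754
Friis cascade:
  F = 1.358 + (1.687 − 1)/0.7362 + (2.506 − 1)/99.31 + (2.831 − 1)/43.85 = 2.348
NF = 10 log₁₀(2.348) = 3.71 dB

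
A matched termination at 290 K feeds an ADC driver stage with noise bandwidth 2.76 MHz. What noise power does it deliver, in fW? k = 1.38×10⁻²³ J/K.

P_n = kTB = 1.38×10⁻²³ × 290 × 2.76×10⁶ = 1.10×10⁻¹⁴ W = 11.0 fW

11.0 fW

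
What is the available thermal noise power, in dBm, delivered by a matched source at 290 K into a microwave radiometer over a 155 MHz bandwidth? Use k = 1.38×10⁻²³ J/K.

P_n = kTB = 1.38×10⁻²³ × 290 × 1.55×10⁸ = 6.20×10⁻¹³ W
In dBm: 10 log₁₀(6.20×10⁻¹³ / 10⁻³) = −92.1 dBm

−92.1 dBm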